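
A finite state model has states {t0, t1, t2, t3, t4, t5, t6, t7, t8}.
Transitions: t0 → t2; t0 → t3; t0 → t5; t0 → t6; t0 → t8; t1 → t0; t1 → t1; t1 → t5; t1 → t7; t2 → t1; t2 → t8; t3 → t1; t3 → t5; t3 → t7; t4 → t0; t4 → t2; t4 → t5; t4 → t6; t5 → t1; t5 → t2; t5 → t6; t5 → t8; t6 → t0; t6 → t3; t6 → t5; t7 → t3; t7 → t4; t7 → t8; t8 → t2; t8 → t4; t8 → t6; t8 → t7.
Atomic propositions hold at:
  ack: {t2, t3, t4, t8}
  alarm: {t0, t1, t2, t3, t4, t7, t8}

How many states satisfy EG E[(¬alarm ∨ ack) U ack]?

6

Sat(¬alarm) = {t5, t6}
Sat(¬alarm ∨ ack) = {t2, t3, t4, t5, t6, t8}
E[(¬alarm ∨ ack) U ack]: least fixpoint, start Z0 = Sat(ack) = {t2, t3, t4, t8}, add states in Sat(¬alarm ∨ ack) with some successor in Z. Z1 = {t2, t3, t4, t5, t6, t8}; fixed.
Sat(E[(¬alarm ∨ ack) U ack]) = {t2, t3, t4, t5, t6, t8}
EG E[(¬alarm ∨ ack) U ack]: greatest fixpoint, start Z0 = {t2, t3, t4, t5, t6, t8}, keep only states in Sat with some successor in Z. Already a fixed point.
Sat(EG E[(¬alarm ∨ ack) U ack]) = {t2, t3, t4, t5, t6, t8}
|Sat(EG E[(¬alarm ∨ ack) U ack])| = |{t2, t3, t4, t5, t6, t8}| = 6.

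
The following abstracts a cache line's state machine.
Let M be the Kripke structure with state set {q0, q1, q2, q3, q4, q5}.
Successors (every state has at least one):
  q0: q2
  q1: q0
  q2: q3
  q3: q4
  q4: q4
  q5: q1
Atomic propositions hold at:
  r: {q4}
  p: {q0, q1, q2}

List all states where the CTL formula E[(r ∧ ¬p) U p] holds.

Sat(¬p) = {q3, q4, q5}
Sat(r ∧ ¬p) = {q4}
E[(r ∧ ¬p) U p]: least fixpoint, start Z0 = Sat(p) = {q0, q1, q2}, add states in Sat(r ∧ ¬p) with some successor in Z. Already a fixed point.
Sat(E[(r ∧ ¬p) U p]) = {q0, q1, q2}

{q0, q1, q2}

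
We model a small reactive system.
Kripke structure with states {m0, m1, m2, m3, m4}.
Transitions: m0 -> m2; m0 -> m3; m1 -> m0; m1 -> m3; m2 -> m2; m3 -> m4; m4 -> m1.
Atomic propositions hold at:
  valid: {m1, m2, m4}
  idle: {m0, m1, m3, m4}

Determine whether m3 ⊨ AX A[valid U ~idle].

No

Sat(~idle) = {m2}
A[valid U ~idle]: least fixpoint, start Z0 = Sat(~idle) = {m2}, add states in Sat(valid) with every successor in Z. Already a fixed point.
Sat(A[valid U ~idle]) = {m2}
Sat(AX A[valid U ~idle]) = {s : every successor in {m2}} = {m2}
m3 ∉ Sat(AX A[valid U ~idle]) = {m2}, so the formula does not hold at m3.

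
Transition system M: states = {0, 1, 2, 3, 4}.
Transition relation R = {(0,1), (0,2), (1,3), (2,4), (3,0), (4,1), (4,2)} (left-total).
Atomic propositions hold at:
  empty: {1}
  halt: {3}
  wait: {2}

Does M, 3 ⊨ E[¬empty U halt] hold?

Sat(¬empty) = {0, 2, 3, 4}
E[¬empty U halt]: least fixpoint, start Z0 = Sat(halt) = {3}, add states in Sat(¬empty) with some successor in Z. Already a fixed point.
Sat(E[¬empty U halt]) = {3}
3 ∈ Sat(E[¬empty U halt]) = {3}, so the formula holds at 3.

Yes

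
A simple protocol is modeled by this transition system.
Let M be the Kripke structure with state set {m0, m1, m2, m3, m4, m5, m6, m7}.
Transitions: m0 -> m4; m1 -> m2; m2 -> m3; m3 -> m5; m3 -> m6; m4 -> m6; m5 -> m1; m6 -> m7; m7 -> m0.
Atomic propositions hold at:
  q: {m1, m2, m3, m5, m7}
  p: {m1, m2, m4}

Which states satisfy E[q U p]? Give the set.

{m1, m2, m3, m4, m5}

E[q U p]: least fixpoint, start Z0 = Sat(p) = {m1, m2, m4}, add states in Sat(q) with some successor in Z. Z1 = {m1, m2, m4, m5}; Z2 = {m1, m2, m3, m4, m5}; fixed.
Sat(E[q U p]) = {m1, m2, m3, m4, m5}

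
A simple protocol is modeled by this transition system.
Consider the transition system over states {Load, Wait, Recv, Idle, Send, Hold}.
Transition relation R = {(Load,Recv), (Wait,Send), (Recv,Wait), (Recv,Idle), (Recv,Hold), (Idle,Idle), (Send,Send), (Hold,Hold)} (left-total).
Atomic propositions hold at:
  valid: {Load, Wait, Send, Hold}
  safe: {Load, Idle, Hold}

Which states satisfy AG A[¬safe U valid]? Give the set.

{Wait, Send, Hold}

Sat(¬safe) = {Wait, Recv, Send}
A[¬safe U valid]: least fixpoint, start Z0 = Sat(valid) = {Load, Wait, Send, Hold}, add states in Sat(¬safe) with every successor in Z. Already a fixed point.
Sat(A[¬safe U valid]) = {Load, Wait, Send, Hold}
AG A[¬safe U valid]: greatest fixpoint, start Z0 = {Load, Wait, Send, Hold}, keep only states in Sat with every successor in Z. Z1 = {Wait, Send, Hold}; fixed.
Sat(AG A[¬safe U valid]) = {Wait, Send, Hold}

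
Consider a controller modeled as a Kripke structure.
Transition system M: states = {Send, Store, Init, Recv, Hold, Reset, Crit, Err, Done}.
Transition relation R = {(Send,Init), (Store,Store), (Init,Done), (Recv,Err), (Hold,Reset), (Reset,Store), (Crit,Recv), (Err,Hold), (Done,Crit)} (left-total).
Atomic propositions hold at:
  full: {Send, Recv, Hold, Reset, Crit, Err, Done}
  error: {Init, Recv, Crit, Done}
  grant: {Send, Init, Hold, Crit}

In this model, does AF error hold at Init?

Yes

AF error: least fixpoint, start Z0 = {Init, Recv, Crit, Done}, add states with every successor in Z. Z1 = {Send, Init, Recv, Crit, Done}; fixed.
Sat(AF error) = {Send, Init, Recv, Crit, Done}
Init ∈ Sat(AF error) = {Send, Init, Recv, Crit, Done}, so the formula holds at Init.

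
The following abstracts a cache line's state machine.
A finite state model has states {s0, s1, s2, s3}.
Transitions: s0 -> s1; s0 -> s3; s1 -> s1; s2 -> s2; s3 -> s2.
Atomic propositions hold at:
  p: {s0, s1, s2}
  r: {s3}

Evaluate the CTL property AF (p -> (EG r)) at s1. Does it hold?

No

EG r: greatest fixpoint, start Z0 = {s3}, keep only states in Sat with some successor in Z. Z1 = ∅; fixed.
Sat(EG r) = ∅
Sat(p -> (EG r)) = {s3}
AF (p -> (EG r)): least fixpoint, start Z0 = {s3}, add states with every successor in Z. Already a fixed point.
Sat(AF (p -> (EG r))) = {s3}
s1 ∉ Sat(AF (p -> (EG r))) = {s3}, so the formula does not hold at s1.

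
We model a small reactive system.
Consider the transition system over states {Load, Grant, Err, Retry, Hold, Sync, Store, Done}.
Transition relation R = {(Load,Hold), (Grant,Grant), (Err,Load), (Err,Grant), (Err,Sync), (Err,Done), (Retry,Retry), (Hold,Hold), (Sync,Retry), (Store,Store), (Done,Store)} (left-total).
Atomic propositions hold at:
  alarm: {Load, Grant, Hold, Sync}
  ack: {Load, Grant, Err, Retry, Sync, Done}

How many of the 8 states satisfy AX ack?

Sat(AX ack) = {s : every successor in {Load, Grant, Err, Retry, Sync, Done}} = {Grant, Err, Retry, Sync}
|Sat(AX ack)| = |{Grant, Err, Retry, Sync}| = 4.

4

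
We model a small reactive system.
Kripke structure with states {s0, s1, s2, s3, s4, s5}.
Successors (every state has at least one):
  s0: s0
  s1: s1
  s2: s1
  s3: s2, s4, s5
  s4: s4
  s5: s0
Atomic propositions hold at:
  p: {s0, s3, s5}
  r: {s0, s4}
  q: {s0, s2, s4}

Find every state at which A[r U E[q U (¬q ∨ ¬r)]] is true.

Sat(¬q) = {s1, s3, s5}
Sat(¬r) = {s1, s2, s3, s5}
Sat(¬q ∨ ¬r) = {s1, s2, s3, s5}
E[q U (¬q ∨ ¬r)]: least fixpoint, start Z0 = Sat((¬q ∨ ¬r)) = {s1, s2, s3, s5}, add states in Sat(q) with some successor in Z. Already a fixed point.
Sat(E[q U (¬q ∨ ¬r)]) = {s1, s2, s3, s5}
A[r U E[q U (¬q ∨ ¬r)]]: least fixpoint, start Z0 = Sat(E[q U (¬q ∨ ¬r)]) = {s1, s2, s3, s5}, add states in Sat(r) with every successor in Z. Already a fixed point.
Sat(A[r U E[q U (¬q ∨ ¬r)]]) = {s1, s2, s3, s5}

{s1, s2, s3, s5}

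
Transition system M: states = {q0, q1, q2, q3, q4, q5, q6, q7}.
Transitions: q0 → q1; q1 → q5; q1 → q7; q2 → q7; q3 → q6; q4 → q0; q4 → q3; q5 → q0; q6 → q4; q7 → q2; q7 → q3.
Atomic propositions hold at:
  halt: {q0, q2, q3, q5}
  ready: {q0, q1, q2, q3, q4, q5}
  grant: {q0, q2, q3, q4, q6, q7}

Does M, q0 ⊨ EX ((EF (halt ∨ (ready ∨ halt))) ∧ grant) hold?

No

Sat(ready ∨ halt) = {q0, q1, q2, q3, q4, q5}
Sat(halt ∨ (ready ∨ halt)) = {q0, q1, q2, q3, q4, q5}
EF (halt ∨ (ready ∨ halt)): least fixpoint, start Z0 = {q0, q1, q2, q3, q4, q5}, add states with some successor in Z. Z1 = {q0, q1, q2, q3, q4, q5, q6, q7}; fixed.
Sat(EF (halt ∨ (ready ∨ halt))) = {q0, q1, q2, q3, q4, q5, q6, q7}
Sat((EF (halt ∨ (ready ∨ halt))) ∧ grant) = {q0, q2, q3, q4, q6, q7}
Sat(EX ((EF (halt ∨ (ready ∨ halt))) ∧ grant)) = {s : some successor in {q0, q2, q3, q4, q6, q7}} = {q1, q2, q3, q4, q5, q6, q7}
q0 ∉ Sat(EX ((EF (halt ∨ (ready ∨ halt))) ∧ grant)) = {q1, q2, q3, q4, q5, q6, q7}, so the formula does not hold at q0.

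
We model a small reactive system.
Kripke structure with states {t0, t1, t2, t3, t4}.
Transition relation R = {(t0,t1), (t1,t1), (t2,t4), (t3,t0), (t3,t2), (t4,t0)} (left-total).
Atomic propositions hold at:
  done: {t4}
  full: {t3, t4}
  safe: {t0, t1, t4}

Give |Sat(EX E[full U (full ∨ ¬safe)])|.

2

Sat(¬safe) = {t2, t3}
Sat(full ∨ ¬safe) = {t2, t3, t4}
E[full U (full ∨ ¬safe)]: least fixpoint, start Z0 = Sat((full ∨ ¬safe)) = {t2, t3, t4}, add states in Sat(full) with some successor in Z. Already a fixed point.
Sat(E[full U (full ∨ ¬safe)]) = {t2, t3, t4}
Sat(EX E[full U (full ∨ ¬safe)]) = {s : some successor in {t2, t3, t4}} = {t2, t3}
|Sat(EX E[full U (full ∨ ¬safe)])| = |{t2, t3}| = 2.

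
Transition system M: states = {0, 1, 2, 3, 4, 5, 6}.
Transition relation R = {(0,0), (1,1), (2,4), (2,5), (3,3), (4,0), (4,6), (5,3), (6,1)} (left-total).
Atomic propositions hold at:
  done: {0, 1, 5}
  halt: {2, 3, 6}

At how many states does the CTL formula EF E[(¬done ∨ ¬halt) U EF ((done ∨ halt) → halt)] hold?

5

Sat(¬done) = {2, 3, 4, 6}
Sat(¬halt) = {0, 1, 4, 5}
Sat(¬done ∨ ¬halt) = {0, 1, 2, 3, 4, 5, 6}
Sat(done ∨ halt) = {0, 1, 2, 3, 5, 6}
Sat((done ∨ halt) → halt) = {2, 3, 4, 6}
EF ((done ∨ halt) → halt): least fixpoint, start Z0 = {2, 3, 4, 6}, add states with some successor in Z. Z1 = {2, 3, 4, 5, 6}; fixed.
Sat(EF ((done ∨ halt) → halt)) = {2, 3, 4, 5, 6}
E[(¬done ∨ ¬halt) U EF ((done ∨ halt) → halt)]: least fixpoint, start Z0 = Sat(EF ((done ∨ halt) → halt)) = {2, 3, 4, 5, 6}, add states in Sat(¬done ∨ ¬halt) with some successor in Z. Already a fixed point.
Sat(E[(¬done ∨ ¬halt) U EF ((done ∨ halt) → halt)]) = {2, 3, 4, 5, 6}
EF E[(¬done ∨ ¬halt) U EF ((done ∨ halt) → halt)]: least fixpoint, start Z0 = {2, 3, 4, 5, 6}, add states with some successor in Z. Already a fixed point.
Sat(EF E[(¬done ∨ ¬halt) U EF ((done ∨ halt) → halt)]) = {2, 3, 4, 5, 6}
|Sat(EF E[(¬done ∨ ¬halt) U EF ((done ∨ halt) → halt)])| = |{2, 3, 4, 5, 6}| = 5.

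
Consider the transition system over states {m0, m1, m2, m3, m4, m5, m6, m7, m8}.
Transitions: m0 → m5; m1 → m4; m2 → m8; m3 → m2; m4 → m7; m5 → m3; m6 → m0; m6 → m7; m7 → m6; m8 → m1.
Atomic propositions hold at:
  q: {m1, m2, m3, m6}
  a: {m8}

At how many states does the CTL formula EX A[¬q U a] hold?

Sat(¬q) = {m0, m4, m5, m7, m8}
A[¬q U a]: least fixpoint, start Z0 = Sat(a) = {m8}, add states in Sat(¬q) with every successor in Z. Already a fixed point.
Sat(A[¬q U a]) = {m8}
Sat(EX A[¬q U a]) = {s : some successor in {m8}} = {m2}
|Sat(EX A[¬q U a])| = |{m2}| = 1.

1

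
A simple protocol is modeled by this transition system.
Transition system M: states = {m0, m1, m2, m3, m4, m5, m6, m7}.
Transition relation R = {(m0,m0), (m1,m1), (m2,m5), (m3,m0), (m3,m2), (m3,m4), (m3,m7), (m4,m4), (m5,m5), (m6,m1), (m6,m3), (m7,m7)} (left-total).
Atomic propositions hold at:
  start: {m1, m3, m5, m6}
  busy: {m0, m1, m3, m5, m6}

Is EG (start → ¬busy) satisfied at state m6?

No

Sat(¬busy) = {m2, m4, m7}
Sat(start → ¬busy) = {m0, m2, m4, m7}
EG (start → ¬busy): greatest fixpoint, start Z0 = {m0, m2, m4, m7}, keep only states in Sat with some successor in Z. Z1 = {m0, m4, m7}; fixed.
Sat(EG (start → ¬busy)) = {m0, m4, m7}
m6 ∉ Sat(EG (start → ¬busy)) = {m0, m4, m7}, so the formula does not hold at m6.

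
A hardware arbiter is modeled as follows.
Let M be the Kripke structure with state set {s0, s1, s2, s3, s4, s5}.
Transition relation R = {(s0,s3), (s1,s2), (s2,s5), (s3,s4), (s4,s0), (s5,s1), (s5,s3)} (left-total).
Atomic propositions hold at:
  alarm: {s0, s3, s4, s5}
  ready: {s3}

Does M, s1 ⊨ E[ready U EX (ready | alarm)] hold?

No

Sat(ready | alarm) = {s0, s3, s4, s5}
Sat(EX (ready | alarm)) = {s : some successor in {s0, s3, s4, s5}} = {s0, s2, s3, s4, s5}
E[ready U EX (ready | alarm)]: least fixpoint, start Z0 = Sat(EX (ready | alarm)) = {s0, s2, s3, s4, s5}, add states in Sat(ready) with some successor in Z. Already a fixed point.
Sat(E[ready U EX (ready | alarm)]) = {s0, s2, s3, s4, s5}
s1 ∉ Sat(E[ready U EX (ready | alarm)]) = {s0, s2, s3, s4, s5}, so the formula does not hold at s1.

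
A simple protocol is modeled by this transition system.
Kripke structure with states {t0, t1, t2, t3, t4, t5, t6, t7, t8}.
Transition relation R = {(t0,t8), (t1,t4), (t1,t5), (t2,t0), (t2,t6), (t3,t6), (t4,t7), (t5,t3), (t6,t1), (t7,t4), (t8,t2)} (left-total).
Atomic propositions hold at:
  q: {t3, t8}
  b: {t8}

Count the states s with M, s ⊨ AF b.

AF b: least fixpoint, start Z0 = {t8}, add states with every successor in Z. Z1 = {t0, t8}; fixed.
Sat(AF b) = {t0, t8}
|Sat(AF b)| = |{t0, t8}| = 2.

2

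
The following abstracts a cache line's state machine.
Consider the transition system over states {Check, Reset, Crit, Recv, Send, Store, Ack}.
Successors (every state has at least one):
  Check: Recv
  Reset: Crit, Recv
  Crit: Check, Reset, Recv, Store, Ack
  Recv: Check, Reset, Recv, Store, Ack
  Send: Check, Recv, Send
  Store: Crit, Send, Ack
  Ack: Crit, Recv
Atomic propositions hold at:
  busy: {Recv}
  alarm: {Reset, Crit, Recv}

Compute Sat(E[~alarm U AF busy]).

Sat(~alarm) = {Check, Send, Store, Ack}
AF busy: least fixpoint, start Z0 = {Recv}, add states with every successor in Z. Z1 = {Check, Recv}; fixed.
Sat(AF busy) = {Check, Recv}
E[~alarm U AF busy]: least fixpoint, start Z0 = Sat(AF busy) = {Check, Recv}, add states in Sat(~alarm) with some successor in Z. Z1 = {Check, Recv, Send, Ack}; Z2 = {Check, Recv, Send, Store, Ack}; fixed.
Sat(E[~alarm U AF busy]) = {Check, Recv, Send, Store, Ack}

{Check, Recv, Send, Store, Ack}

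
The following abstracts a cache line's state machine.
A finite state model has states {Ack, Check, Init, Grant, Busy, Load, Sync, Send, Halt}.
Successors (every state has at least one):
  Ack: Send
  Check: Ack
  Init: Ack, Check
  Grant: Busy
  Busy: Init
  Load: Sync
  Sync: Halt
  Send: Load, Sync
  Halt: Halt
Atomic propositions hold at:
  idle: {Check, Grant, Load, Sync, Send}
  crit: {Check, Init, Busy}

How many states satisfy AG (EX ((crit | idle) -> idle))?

7

Sat(crit | idle) = {Check, Init, Grant, Busy, Load, Sync, Send}
Sat((crit | idle) -> idle) = {Ack, Check, Grant, Load, Sync, Send, Halt}
Sat(EX ((crit | idle) -> idle)) = {s : some successor in {Ack, Check, Grant, Load, Sync, Send, Halt}} = {Ack, Check, Init, Load, Sync, Send, Halt}
AG (EX ((crit | idle) -> idle)): greatest fixpoint, start Z0 = {Ack, Check, Init, Load, Sync, Send, Halt}, keep only states in Sat with every successor in Z. Already a fixed point.
Sat(AG (EX ((crit | idle) -> idle))) = {Ack, Check, Init, Load, Sync, Send, Halt}
|Sat(AG (EX ((crit | idle) -> idle)))| = |{Ack, Check, Init, Load, Sync, Send, Halt}| = 7.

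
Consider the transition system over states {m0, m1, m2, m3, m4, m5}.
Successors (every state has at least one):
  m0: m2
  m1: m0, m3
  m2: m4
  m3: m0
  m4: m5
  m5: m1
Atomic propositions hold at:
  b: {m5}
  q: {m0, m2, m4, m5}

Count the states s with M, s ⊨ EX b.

1

Sat(EX b) = {s : some successor in {m5}} = {m4}
|Sat(EX b)| = |{m4}| = 1.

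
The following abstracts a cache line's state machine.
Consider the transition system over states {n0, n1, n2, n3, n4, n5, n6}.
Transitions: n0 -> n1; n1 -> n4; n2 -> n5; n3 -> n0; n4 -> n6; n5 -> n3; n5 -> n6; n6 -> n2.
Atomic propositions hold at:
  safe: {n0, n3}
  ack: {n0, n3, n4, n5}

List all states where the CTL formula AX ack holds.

Sat(AX ack) = {s : every successor in {n0, n3, n4, n5}} = {n1, n2, n3}

{n1, n2, n3}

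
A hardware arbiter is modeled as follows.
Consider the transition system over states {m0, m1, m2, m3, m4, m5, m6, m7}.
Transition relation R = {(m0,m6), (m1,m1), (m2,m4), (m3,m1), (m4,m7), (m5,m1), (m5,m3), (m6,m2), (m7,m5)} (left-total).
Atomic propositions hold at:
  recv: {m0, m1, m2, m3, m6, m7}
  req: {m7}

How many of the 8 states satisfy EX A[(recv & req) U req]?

1

Sat(recv & req) = {m7}
A[(recv & req) U req]: least fixpoint, start Z0 = Sat(req) = {m7}, add states in Sat(recv & req) with every successor in Z. Already a fixed point.
Sat(A[(recv & req) U req]) = {m7}
Sat(EX A[(recv & req) U req]) = {s : some successor in {m7}} = {m4}
|Sat(EX A[(recv & req) U req])| = |{m4}| = 1.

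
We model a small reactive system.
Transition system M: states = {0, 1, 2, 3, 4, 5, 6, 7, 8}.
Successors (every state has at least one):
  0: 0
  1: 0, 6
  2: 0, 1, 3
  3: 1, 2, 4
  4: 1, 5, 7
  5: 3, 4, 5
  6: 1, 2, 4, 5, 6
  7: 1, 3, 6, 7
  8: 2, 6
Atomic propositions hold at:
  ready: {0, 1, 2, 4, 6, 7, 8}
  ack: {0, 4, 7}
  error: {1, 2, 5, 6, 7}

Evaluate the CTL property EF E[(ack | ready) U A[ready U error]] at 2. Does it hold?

Sat(ack | ready) = {0, 1, 2, 4, 6, 7, 8}
A[ready U error]: least fixpoint, start Z0 = Sat(error) = {1, 2, 5, 6, 7}, add states in Sat(ready) with every successor in Z. Z1 = {1, 2, 4, 5, 6, 7, 8}; fixed.
Sat(A[ready U error]) = {1, 2, 4, 5, 6, 7, 8}
E[(ack | ready) U A[ready U error]]: least fixpoint, start Z0 = Sat(A[ready U error]) = {1, 2, 4, 5, 6, 7, 8}, add states in Sat(ack | ready) with some successor in Z. Already a fixed point.
Sat(E[(ack | ready) U A[ready U error]]) = {1, 2, 4, 5, 6, 7, 8}
EF E[(ack | ready) U A[ready U error]]: least fixpoint, start Z0 = {1, 2, 4, 5, 6, 7, 8}, add states with some successor in Z. Z1 = {1, 2, 3, 4, 5, 6, 7, 8}; fixed.
Sat(EF E[(ack | ready) U A[ready U error]]) = {1, 2, 3, 4, 5, 6, 7, 8}
2 ∈ Sat(EF E[(ack | ready) U A[ready U error]]) = {1, 2, 3, 4, 5, 6, 7, 8}, so the formula holds at 2.

Yes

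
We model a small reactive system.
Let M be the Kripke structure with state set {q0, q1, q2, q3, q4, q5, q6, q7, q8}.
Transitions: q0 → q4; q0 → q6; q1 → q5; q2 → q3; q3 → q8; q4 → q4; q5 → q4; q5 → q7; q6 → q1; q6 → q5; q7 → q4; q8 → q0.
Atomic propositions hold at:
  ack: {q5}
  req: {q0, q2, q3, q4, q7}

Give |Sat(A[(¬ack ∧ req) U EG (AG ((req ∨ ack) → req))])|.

Sat(¬ack) = {q0, q1, q2, q3, q4, q6, q7, q8}
Sat(¬ack ∧ req) = {q0, q2, q3, q4, q7}
Sat(req ∨ ack) = {q0, q2, q3, q4, q5, q7}
Sat((req ∨ ack) → req) = {q0, q1, q2, q3, q4, q6, q7, q8}
AG ((req ∨ ack) → req): greatest fixpoint, start Z0 = {q0, q1, q2, q3, q4, q6, q7, q8}, keep only states in Sat with every successor in Z. Z1 = {q0, q2, q3, q4, q7, q8}; Z2 = {q2, q3, q4, q7, q8}; Z3 = {q2, q3, q4, q7}; Z4 = {q2, q4, q7}; Z5 = {q4, q7}; fixed.
Sat(AG ((req ∨ ack) → req)) = {q4, q7}
EG (AG ((req ∨ ack) → req)): greatest fixpoint, start Z0 = {q4, q7}, keep only states in Sat with some successor in Z. Already a fixed point.
Sat(EG (AG ((req ∨ ack) → req))) = {q4, q7}
A[(¬ack ∧ req) U EG (AG ((req ∨ ack) → req))]: least fixpoint, start Z0 = Sat(EG (AG ((req ∨ ack) → req))) = {q4, q7}, add states in Sat(¬ack ∧ req) with every successor in Z. Already a fixed point.
Sat(A[(¬ack ∧ req) U EG (AG ((req ∨ ack) → req))]) = {q4, q7}
|Sat(A[(¬ack ∧ req) U EG (AG ((req ∨ ack) → req))])| = |{q4, q7}| = 2.

2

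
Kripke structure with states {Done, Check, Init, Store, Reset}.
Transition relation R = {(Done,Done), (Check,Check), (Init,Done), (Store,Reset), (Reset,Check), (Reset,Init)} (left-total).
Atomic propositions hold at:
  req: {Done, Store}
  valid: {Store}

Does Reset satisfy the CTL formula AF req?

No

AF req: least fixpoint, start Z0 = {Done, Store}, add states with every successor in Z. Z1 = {Done, Init, Store}; fixed.
Sat(AF req) = {Done, Init, Store}
Reset ∉ Sat(AF req) = {Done, Init, Store}, so the formula does not hold at Reset.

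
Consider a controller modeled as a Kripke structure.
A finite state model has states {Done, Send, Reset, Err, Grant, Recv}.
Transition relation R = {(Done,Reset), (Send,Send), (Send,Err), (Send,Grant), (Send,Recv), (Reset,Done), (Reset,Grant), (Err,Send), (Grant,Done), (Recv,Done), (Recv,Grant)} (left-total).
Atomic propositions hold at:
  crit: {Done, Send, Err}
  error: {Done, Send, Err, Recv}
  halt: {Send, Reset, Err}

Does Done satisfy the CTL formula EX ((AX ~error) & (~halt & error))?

Sat(~error) = {Reset, Grant}
Sat(AX ~error) = {s : every successor in {Reset, Grant}} = {Done}
Sat(~halt) = {Done, Grant, Recv}
Sat(~halt & error) = {Done, Recv}
Sat((AX ~error) & (~halt & error)) = {Done}
Sat(EX ((AX ~error) & (~halt & error))) = {s : some successor in {Done}} = {Reset, Grant, Recv}
Done ∉ Sat(EX ((AX ~error) & (~halt & error))) = {Reset, Grant, Recv}, so the formula does not hold at Done.

No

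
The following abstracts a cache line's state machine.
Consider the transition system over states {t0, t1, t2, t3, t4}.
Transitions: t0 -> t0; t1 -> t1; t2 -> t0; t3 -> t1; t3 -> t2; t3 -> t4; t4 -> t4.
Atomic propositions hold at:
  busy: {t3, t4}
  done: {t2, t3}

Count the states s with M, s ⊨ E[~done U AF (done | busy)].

3

Sat(~done) = {t0, t1, t4}
Sat(done | busy) = {t2, t3, t4}
AF (done | busy): least fixpoint, start Z0 = {t2, t3, t4}, add states with every successor in Z. Already a fixed point.
Sat(AF (done | busy)) = {t2, t3, t4}
E[~done U AF (done | busy)]: least fixpoint, start Z0 = Sat(AF (done | busy)) = {t2, t3, t4}, add states in Sat(~done) with some successor in Z. Already a fixed point.
Sat(E[~done U AF (done | busy)]) = {t2, t3, t4}
|Sat(E[~done U AF (done | busy)])| = |{t2, t3, t4}| = 3.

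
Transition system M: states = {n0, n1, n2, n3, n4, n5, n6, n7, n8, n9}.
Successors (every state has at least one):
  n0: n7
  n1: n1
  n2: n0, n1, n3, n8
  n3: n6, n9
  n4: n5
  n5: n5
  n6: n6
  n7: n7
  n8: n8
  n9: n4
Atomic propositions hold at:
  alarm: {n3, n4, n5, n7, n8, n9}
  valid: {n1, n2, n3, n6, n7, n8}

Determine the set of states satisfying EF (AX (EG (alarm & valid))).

Sat(alarm & valid) = {n3, n7, n8}
EG (alarm & valid): greatest fixpoint, start Z0 = {n3, n7, n8}, keep only states in Sat with some successor in Z. Z1 = {n7, n8}; fixed.
Sat(EG (alarm & valid)) = {n7, n8}
Sat(AX (EG (alarm & valid))) = {s : every successor in {n7, n8}} = {n0, n7, n8}
EF (AX (EG (alarm & valid))): least fixpoint, start Z0 = {n0, n7, n8}, add states with some successor in Z. Z1 = {n0, n2, n7, n8}; fixed.
Sat(EF (AX (EG (alarm & valid)))) = {n0, n2, n7, n8}

{n0, n2, n7, n8}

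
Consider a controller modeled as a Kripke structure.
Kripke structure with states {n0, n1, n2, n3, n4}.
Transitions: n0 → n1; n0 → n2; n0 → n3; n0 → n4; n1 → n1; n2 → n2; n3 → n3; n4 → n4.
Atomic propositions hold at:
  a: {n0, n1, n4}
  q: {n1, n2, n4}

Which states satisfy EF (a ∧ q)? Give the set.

{n0, n1, n4}

Sat(a ∧ q) = {n1, n4}
EF (a ∧ q): least fixpoint, start Z0 = {n1, n4}, add states with some successor in Z. Z1 = {n0, n1, n4}; fixed.
Sat(EF (a ∧ q)) = {n0, n1, n4}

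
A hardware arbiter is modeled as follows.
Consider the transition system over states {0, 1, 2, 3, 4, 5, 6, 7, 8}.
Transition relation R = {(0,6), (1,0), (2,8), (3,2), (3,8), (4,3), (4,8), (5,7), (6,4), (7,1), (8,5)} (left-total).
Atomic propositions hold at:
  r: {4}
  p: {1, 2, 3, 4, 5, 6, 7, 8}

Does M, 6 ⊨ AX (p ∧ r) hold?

Sat(p ∧ r) = {4}
Sat(AX (p ∧ r)) = {s : every successor in {4}} = {6}
6 ∈ Sat(AX (p ∧ r)) = {6}, so the formula holds at 6.

Yes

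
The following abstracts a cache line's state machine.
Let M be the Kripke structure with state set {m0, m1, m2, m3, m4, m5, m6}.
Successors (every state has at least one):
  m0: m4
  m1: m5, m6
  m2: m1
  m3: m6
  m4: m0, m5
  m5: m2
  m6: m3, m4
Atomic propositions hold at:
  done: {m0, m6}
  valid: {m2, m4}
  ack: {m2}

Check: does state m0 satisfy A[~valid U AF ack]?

No

Sat(~valid) = {m0, m1, m3, m5, m6}
AF ack: least fixpoint, start Z0 = {m2}, add states with every successor in Z. Z1 = {m2, m5}; fixed.
Sat(AF ack) = {m2, m5}
A[~valid U AF ack]: least fixpoint, start Z0 = Sat(AF ack) = {m2, m5}, add states in Sat(~valid) with every successor in Z. Already a fixed point.
Sat(A[~valid U AF ack]) = {m2, m5}
m0 ∉ Sat(A[~valid U AF ack]) = {m2, m5}, so the formula does not hold at m0.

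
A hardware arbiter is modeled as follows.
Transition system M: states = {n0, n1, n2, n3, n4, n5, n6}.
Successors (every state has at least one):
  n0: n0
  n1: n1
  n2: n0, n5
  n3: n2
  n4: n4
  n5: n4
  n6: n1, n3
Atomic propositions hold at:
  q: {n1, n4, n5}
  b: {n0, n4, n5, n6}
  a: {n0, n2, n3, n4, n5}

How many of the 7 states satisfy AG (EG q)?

EG q: greatest fixpoint, start Z0 = {n1, n4, n5}, keep only states in Sat with some successor in Z. Already a fixed point.
Sat(EG q) = {n1, n4, n5}
AG (EG q): greatest fixpoint, start Z0 = {n1, n4, n5}, keep only states in Sat with every successor in Z. Already a fixed point.
Sat(AG (EG q)) = {n1, n4, n5}
|Sat(AG (EG q))| = |{n1, n4, n5}| = 3.

3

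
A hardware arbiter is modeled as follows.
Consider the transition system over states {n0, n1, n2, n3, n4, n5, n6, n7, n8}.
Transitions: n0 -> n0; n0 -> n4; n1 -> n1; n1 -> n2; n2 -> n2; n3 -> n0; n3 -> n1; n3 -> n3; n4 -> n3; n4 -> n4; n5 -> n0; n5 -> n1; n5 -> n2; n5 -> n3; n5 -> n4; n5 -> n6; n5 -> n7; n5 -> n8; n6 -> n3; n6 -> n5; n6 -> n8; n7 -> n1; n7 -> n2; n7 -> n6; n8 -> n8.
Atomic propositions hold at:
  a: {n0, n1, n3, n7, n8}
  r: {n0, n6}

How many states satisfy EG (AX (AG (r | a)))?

Sat(r | a) = {n0, n1, n3, n6, n7, n8}
AG (r | a): greatest fixpoint, start Z0 = {n0, n1, n3, n6, n7, n8}, keep only states in Sat with every successor in Z. Z1 = {n3, n8}; Z2 = {n8}; fixed.
Sat(AG (r | a)) = {n8}
Sat(AX (AG (r | a))) = {s : every successor in {n8}} = {n8}
EG (AX (AG (r | a))): greatest fixpoint, start Z0 = {n8}, keep only states in Sat with some successor in Z. Already a fixed point.
Sat(EG (AX (AG (r | a)))) = {n8}
|Sat(EG (AX (AG (r | a))))| = |{n8}| = 1.

1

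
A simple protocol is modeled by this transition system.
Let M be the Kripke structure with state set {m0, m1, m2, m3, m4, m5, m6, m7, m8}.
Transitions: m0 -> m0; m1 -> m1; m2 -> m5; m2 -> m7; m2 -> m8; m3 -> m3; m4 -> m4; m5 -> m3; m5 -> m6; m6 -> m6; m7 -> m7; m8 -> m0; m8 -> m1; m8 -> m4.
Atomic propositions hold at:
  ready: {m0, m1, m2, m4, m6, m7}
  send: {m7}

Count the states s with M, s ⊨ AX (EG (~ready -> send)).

Sat(~ready) = {m3, m5, m8}
Sat(~ready -> send) = {m0, m1, m2, m4, m6, m7}
EG (~ready -> send): greatest fixpoint, start Z0 = {m0, m1, m2, m4, m6, m7}, keep only states in Sat with some successor in Z. Already a fixed point.
Sat(EG (~ready -> send)) = {m0, m1, m2, m4, m6, m7}
Sat(AX (EG (~ready -> send))) = {s : every successor in {m0, m1, m2, m4, m6, m7}} = {m0, m1, m4, m6, m7, m8}
|Sat(AX (EG (~ready -> send)))| = |{m0, m1, m4, m6, m7, m8}| = 6.

6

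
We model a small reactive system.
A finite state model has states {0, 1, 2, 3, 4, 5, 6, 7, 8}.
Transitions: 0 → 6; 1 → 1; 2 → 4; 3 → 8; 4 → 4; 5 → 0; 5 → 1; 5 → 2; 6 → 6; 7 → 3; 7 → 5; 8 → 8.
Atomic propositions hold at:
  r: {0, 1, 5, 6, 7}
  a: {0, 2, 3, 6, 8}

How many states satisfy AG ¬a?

2

Sat(¬a) = {1, 4, 5, 7}
AG ¬a: greatest fixpoint, start Z0 = {1, 4, 5, 7}, keep only states in Sat with every successor in Z. Z1 = {1, 4}; fixed.
Sat(AG ¬a) = {1, 4}
|Sat(AG ¬a)| = |{1, 4}| = 2.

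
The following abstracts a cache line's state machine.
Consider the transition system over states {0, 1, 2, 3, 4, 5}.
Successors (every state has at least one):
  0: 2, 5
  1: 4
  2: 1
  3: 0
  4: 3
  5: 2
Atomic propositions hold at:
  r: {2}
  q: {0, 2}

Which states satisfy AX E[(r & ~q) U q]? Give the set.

Sat(~q) = {1, 3, 4, 5}
Sat(r & ~q) = ∅
E[(r & ~q) U q]: least fixpoint, start Z0 = Sat(q) = {0, 2}, add states in Sat(r & ~q) with some successor in Z. Already a fixed point.
Sat(E[(r & ~q) U q]) = {0, 2}
Sat(AX E[(r & ~q) U q]) = {s : every successor in {0, 2}} = {3, 5}

{3, 5}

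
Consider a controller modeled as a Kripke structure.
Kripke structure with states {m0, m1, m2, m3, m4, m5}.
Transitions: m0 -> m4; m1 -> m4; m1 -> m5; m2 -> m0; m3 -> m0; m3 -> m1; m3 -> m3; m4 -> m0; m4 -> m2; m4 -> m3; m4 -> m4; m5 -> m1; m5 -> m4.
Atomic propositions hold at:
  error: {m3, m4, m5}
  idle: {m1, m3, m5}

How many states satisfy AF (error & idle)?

2

Sat(error & idle) = {m3, m5}
AF (error & idle): least fixpoint, start Z0 = {m3, m5}, add states with every successor in Z. Already a fixed point.
Sat(AF (error & idle)) = {m3, m5}
|Sat(AF (error & idle))| = |{m3, m5}| = 2.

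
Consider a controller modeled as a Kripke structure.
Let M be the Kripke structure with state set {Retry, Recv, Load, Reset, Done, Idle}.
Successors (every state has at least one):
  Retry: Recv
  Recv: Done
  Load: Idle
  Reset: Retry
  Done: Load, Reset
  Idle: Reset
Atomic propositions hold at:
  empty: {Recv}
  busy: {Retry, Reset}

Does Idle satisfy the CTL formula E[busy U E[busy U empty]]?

No

E[busy U empty]: least fixpoint, start Z0 = Sat(empty) = {Recv}, add states in Sat(busy) with some successor in Z. Z1 = {Retry, Recv}; Z2 = {Retry, Recv, Reset}; fixed.
Sat(E[busy U empty]) = {Retry, Recv, Reset}
E[busy U E[busy U empty]]: least fixpoint, start Z0 = Sat(E[busy U empty]) = {Retry, Recv, Reset}, add states in Sat(busy) with some successor in Z. Already a fixed point.
Sat(E[busy U E[busy U empty]]) = {Retry, Recv, Reset}
Idle ∉ Sat(E[busy U E[busy U empty]]) = {Retry, Recv, Reset}, so the formula does not hold at Idle.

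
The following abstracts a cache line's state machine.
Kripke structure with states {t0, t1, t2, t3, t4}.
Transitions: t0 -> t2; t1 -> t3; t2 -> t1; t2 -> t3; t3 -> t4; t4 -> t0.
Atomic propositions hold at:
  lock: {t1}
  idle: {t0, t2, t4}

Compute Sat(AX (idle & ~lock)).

{t0, t3, t4}

Sat(~lock) = {t0, t2, t3, t4}
Sat(idle & ~lock) = {t0, t2, t4}
Sat(AX (idle & ~lock)) = {s : every successor in {t0, t2, t4}} = {t0, t3, t4}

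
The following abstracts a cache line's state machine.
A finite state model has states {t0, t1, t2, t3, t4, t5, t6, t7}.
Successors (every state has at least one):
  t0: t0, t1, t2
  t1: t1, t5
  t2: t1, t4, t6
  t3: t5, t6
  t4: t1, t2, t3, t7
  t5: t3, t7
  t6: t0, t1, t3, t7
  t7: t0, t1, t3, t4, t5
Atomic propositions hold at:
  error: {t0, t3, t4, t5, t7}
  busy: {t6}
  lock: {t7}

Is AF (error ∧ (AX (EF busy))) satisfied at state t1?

EF busy: least fixpoint, start Z0 = {t6}, add states with some successor in Z. Z1 = {t2, t3, t6}; Z2 = {t0, t2, t3, t4, t5, t6, t7}; Z3 = {t0, t1, t2, t3, t4, t5, t6, t7}; fixed.
Sat(EF busy) = {t0, t1, t2, t3, t4, t5, t6, t7}
Sat(AX (EF busy)) = {s : every successor in {t0, t1, t2, t3, t4, t5, t6, t7}} = {t0, t1, t2, t3, t4, t5, t6, t7}
Sat(error ∧ (AX (EF busy))) = {t0, t3, t4, t5, t7}
AF (error ∧ (AX (EF busy))): least fixpoint, start Z0 = {t0, t3, t4, t5, t7}, add states with every successor in Z. Already a fixed point.
Sat(AF (error ∧ (AX (EF busy)))) = {t0, t3, t4, t5, t7}
t1 ∉ Sat(AF (error ∧ (AX (EF busy)))) = {t0, t3, t4, t5, t7}, so the formula does not hold at t1.

No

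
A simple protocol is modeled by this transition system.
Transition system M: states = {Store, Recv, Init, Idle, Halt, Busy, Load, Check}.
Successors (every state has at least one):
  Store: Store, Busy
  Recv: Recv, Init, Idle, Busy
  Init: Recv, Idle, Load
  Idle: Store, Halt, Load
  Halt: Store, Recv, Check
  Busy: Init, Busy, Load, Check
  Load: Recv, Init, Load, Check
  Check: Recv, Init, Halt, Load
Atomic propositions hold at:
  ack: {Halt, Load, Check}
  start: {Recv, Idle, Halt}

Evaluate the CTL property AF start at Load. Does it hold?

AF start: least fixpoint, start Z0 = {Recv, Idle, Halt}, add states with every successor in Z. Already a fixed point.
Sat(AF start) = {Recv, Idle, Halt}
Load ∉ Sat(AF start) = {Recv, Idle, Halt}, so the formula does not hold at Load.

No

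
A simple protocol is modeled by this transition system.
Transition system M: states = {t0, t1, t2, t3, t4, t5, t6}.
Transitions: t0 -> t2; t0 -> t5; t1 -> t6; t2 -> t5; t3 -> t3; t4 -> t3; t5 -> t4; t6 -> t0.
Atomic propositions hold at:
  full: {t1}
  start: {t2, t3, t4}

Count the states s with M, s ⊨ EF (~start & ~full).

5

Sat(~start) = {t0, t1, t5, t6}
Sat(~full) = {t0, t2, t3, t4, t5, t6}
Sat(~start & ~full) = {t0, t5, t6}
EF (~start & ~full): least fixpoint, start Z0 = {t0, t5, t6}, add states with some successor in Z. Z1 = {t0, t1, t2, t5, t6}; fixed.
Sat(EF (~start & ~full)) = {t0, t1, t2, t5, t6}
|Sat(EF (~start & ~full))| = |{t0, t1, t2, t5, t6}| = 5.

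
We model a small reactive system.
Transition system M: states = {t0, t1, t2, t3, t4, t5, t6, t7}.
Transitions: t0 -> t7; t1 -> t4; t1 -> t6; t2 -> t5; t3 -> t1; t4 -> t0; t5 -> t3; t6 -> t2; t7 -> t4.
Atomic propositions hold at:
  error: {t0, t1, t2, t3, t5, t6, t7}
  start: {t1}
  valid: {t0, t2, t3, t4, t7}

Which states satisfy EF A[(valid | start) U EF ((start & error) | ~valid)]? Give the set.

Sat(valid | start) = {t0, t1, t2, t3, t4, t7}
Sat(start & error) = {t1}
Sat(~valid) = {t1, t5, t6}
Sat((start & error) | ~valid) = {t1, t5, t6}
EF ((start & error) | ~valid): least fixpoint, start Z0 = {t1, t5, t6}, add states with some successor in Z. Z1 = {t1, t2, t3, t5, t6}; fixed.
Sat(EF ((start & error) | ~valid)) = {t1, t2, t3, t5, t6}
A[(valid | start) U EF ((start & error) | ~valid)]: least fixpoint, start Z0 = Sat(EF ((start & error) | ~valid)) = {t1, t2, t3, t5, t6}, add states in Sat(valid | start) with every successor in Z. Already a fixed point.
Sat(A[(valid | start) U EF ((start & error) | ~valid)]) = {t1, t2, t3, t5, t6}
EF A[(valid | start) U EF ((start & error) | ~valid)]: least fixpoint, start Z0 = {t1, t2, t3, t5, t6}, add states with some successor in Z. Already a fixed point.
Sat(EF A[(valid | start) U EF ((start & error) | ~valid)]) = {t1, t2, t3, t5, t6}

{t1, t2, t3, t5, t6}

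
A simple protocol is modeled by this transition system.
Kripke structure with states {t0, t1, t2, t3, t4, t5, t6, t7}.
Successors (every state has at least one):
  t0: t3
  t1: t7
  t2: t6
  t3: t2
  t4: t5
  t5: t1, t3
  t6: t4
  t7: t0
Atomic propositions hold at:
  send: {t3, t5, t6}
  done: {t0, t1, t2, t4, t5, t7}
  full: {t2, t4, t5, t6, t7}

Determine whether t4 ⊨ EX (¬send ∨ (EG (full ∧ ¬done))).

Sat(¬send) = {t0, t1, t2, t4, t7}
Sat(¬done) = {t3, t6}
Sat(full ∧ ¬done) = {t6}
EG (full ∧ ¬done): greatest fixpoint, start Z0 = {t6}, keep only states in Sat with some successor in Z. Z1 = ∅; fixed.
Sat(EG (full ∧ ¬done)) = ∅
Sat(¬send ∨ (EG (full ∧ ¬done))) = {t0, t1, t2, t4, t7}
Sat(EX (¬send ∨ (EG (full ∧ ¬done)))) = {s : some successor in {t0, t1, t2, t4, t7}} = {t1, t3, t5, t6, t7}
t4 ∉ Sat(EX (¬send ∨ (EG (full ∧ ¬done)))) = {t1, t3, t5, t6, t7}, so the formula does not hold at t4.

No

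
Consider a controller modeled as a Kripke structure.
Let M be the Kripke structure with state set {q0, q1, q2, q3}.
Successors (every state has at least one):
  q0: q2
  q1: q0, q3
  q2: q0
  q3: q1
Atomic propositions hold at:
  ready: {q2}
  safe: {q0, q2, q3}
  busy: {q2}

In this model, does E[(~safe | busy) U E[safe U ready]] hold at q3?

No

Sat(~safe) = {q1}
Sat(~safe | busy) = {q1, q2}
E[safe U ready]: least fixpoint, start Z0 = Sat(ready) = {q2}, add states in Sat(safe) with some successor in Z. Z1 = {q0, q2}; fixed.
Sat(E[safe U ready]) = {q0, q2}
E[(~safe | busy) U E[safe U ready]]: least fixpoint, start Z0 = Sat(E[safe U ready]) = {q0, q2}, add states in Sat(~safe | busy) with some successor in Z. Z1 = {q0, q1, q2}; fixed.
Sat(E[(~safe | busy) U E[safe U ready]]) = {q0, q1, q2}
q3 ∉ Sat(E[(~safe | busy) U E[safe U ready]]) = {q0, q1, q2}, so the formula does not hold at q3.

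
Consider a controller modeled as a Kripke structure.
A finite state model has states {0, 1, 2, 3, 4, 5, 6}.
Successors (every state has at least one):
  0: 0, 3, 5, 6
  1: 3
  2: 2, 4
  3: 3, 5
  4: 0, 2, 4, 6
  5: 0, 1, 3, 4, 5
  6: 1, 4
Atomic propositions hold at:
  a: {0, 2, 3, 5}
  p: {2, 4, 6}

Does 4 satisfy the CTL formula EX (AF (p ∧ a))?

Sat(p ∧ a) = {2}
AF (p ∧ a): least fixpoint, start Z0 = {2}, add states with every successor in Z. Already a fixed point.
Sat(AF (p ∧ a)) = {2}
Sat(EX (AF (p ∧ a))) = {s : some successor in {2}} = {2, 4}
4 ∈ Sat(EX (AF (p ∧ a))) = {2, 4}, so the formula holds at 4.

Yes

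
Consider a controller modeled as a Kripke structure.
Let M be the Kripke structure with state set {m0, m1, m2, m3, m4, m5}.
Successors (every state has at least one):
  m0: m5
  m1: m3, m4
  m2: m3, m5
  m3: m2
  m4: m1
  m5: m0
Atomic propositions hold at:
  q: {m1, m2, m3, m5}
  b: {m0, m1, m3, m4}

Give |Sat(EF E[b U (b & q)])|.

Sat(b & q) = {m1, m3}
E[b U (b & q)]: least fixpoint, start Z0 = Sat((b & q)) = {m1, m3}, add states in Sat(b) with some successor in Z. Z1 = {m1, m3, m4}; fixed.
Sat(E[b U (b & q)]) = {m1, m3, m4}
EF E[b U (b & q)]: least fixpoint, start Z0 = {m1, m3, m4}, add states with some successor in Z. Z1 = {m1, m2, m3, m4}; fixed.
Sat(EF E[b U (b & q)]) = {m1, m2, m3, m4}
|Sat(EF E[b U (b & q)])| = |{m1, m2, m3, m4}| = 4.

4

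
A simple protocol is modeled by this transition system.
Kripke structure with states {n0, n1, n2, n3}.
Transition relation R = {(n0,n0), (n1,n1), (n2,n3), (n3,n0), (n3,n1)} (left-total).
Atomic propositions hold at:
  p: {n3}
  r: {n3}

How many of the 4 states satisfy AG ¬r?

2

Sat(¬r) = {n0, n1, n2}
AG ¬r: greatest fixpoint, start Z0 = {n0, n1, n2}, keep only states in Sat with every successor in Z. Z1 = {n0, n1}; fixed.
Sat(AG ¬r) = {n0, n1}
|Sat(AG ¬r)| = |{n0, n1}| = 2.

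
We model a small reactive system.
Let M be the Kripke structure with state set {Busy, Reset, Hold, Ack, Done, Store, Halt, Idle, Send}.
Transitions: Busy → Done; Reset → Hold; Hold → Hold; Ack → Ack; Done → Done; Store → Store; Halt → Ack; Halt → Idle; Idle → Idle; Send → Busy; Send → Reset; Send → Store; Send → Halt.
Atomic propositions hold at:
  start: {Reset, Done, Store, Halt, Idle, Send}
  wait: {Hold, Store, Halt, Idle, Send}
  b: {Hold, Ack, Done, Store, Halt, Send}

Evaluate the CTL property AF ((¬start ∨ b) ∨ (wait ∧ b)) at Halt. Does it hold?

Sat(¬start) = {Busy, Hold, Ack}
Sat(¬start ∨ b) = {Busy, Hold, Ack, Done, Store, Halt, Send}
Sat(wait ∧ b) = {Hold, Store, Halt, Send}
Sat((¬start ∨ b) ∨ (wait ∧ b)) = {Busy, Hold, Ack, Done, Store, Halt, Send}
AF ((¬start ∨ b) ∨ (wait ∧ b)): least fixpoint, start Z0 = {Busy, Hold, Ack, Done, Store, Halt, Send}, add states with every successor in Z. Z1 = {Busy, Reset, Hold, Ack, Done, Store, Halt, Send}; fixed.
Sat(AF ((¬start ∨ b) ∨ (wait ∧ b))) = {Busy, Reset, Hold, Ack, Done, Store, Halt, Send}
Halt ∈ Sat(AF ((¬start ∨ b) ∨ (wait ∧ b))) = {Busy, Reset, Hold, Ack, Done, Store, Halt, Send}, so the formula holds at Halt.

Yes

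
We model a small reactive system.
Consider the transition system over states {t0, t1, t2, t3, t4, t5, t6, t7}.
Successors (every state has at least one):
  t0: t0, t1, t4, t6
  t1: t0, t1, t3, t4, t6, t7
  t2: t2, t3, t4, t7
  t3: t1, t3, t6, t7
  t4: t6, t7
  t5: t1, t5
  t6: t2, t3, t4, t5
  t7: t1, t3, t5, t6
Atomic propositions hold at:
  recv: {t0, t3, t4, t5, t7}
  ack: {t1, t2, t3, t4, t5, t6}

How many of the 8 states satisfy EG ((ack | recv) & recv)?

Sat(ack | recv) = {t0, t1, t2, t3, t4, t5, t6, t7}
Sat((ack | recv) & recv) = {t0, t3, t4, t5, t7}
EG ((ack | recv) & recv): greatest fixpoint, start Z0 = {t0, t3, t4, t5, t7}, keep only states in Sat with some successor in Z. Already a fixed point.
Sat(EG ((ack | recv) & recv)) = {t0, t3, t4, t5, t7}
|Sat(EG ((ack | recv) & recv))| = |{t0, t3, t4, t5, t7}| = 5.

5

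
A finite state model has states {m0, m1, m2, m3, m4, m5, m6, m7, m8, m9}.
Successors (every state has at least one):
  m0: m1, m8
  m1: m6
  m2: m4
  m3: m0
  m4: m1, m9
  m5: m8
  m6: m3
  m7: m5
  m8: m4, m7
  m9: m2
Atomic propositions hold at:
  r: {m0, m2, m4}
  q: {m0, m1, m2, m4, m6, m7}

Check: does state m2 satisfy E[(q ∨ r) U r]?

Sat(q ∨ r) = {m0, m1, m2, m4, m6, m7}
E[(q ∨ r) U r]: least fixpoint, start Z0 = Sat(r) = {m0, m2, m4}, add states in Sat(q ∨ r) with some successor in Z. Already a fixed point.
Sat(E[(q ∨ r) U r]) = {m0, m2, m4}
m2 ∈ Sat(E[(q ∨ r) U r]) = {m0, m2, m4}, so the formula holds at m2.

Yes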